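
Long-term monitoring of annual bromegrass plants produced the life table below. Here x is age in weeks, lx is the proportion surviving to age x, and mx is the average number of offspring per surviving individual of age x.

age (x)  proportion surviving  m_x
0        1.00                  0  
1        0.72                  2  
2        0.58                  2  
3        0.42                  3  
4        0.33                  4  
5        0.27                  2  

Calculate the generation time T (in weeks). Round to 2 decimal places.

lx·mx: 0, 1.44, 1.16, 1.26, 1.32, 0.54 → R0 = 5.72
x·lx·mx: 0, 1.44, 2.32, 3.78, 5.28, 2.7 → Σ = 15.52
T = 15.52 / 5.72 = 2.713287… → 2.71

2.71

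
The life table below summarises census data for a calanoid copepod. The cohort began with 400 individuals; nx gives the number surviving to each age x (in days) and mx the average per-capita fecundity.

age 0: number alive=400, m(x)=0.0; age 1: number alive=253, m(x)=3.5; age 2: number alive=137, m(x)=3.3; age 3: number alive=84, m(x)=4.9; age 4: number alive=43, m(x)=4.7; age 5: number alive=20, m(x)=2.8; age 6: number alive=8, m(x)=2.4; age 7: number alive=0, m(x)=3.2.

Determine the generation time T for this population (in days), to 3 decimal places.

lx = nx/n0 = nx/400: 1, 0.6325, 0.3425, 0.21, 0.1075, 0.05, 0.02, 0
lx·mx: 0, 2.21375, 1.13025, 1.029, 0.50525, 0.14, 0.048, 0 → R0 = 5.06625
x·lx·mx: 0, 2.21375, 2.2605, 3.087, 2.021, 0.7, 0.288, 0 → Σ = 10.57025
T = 10.57025 / 5.06625 = 2.086405… → 2.086

2.086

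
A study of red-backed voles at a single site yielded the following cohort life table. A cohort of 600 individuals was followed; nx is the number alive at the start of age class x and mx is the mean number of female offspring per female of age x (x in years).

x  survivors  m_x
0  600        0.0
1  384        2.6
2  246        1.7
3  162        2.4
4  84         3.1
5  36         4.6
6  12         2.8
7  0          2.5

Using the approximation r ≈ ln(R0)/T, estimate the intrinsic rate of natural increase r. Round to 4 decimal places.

lx = nx/n0 = nx/600: 1, 0.64, 0.41, 0.27, 0.14, 0.06, 0.02, 0
R0 = Σ lx·mx = 0 + 1.664 + 0.697 + 0.648 + 0.434 + 0.276 + 0.056 + 0 = 3.775
Σ x·lx·mx = 8.454; T = 8.454/3.775 = 2.23947…
r ≈ ln(R0)/T = ln(3.775)/2.23947… = 0.593176… → 0.5932

0.5932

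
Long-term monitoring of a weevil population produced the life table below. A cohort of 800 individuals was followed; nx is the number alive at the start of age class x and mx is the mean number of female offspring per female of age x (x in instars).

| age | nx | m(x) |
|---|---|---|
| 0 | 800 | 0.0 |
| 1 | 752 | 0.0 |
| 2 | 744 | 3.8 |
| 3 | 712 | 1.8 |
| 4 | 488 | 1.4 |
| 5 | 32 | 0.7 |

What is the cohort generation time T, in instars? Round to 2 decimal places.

2.56

lx = nx/n0 = nx/800: 1, 0.94, 0.93, 0.89, 0.61, 0.04
lx·mx: 0, 0, 3.534, 1.602, 0.854, 0.028 → R0 = 6.018
x·lx·mx: 0, 0, 7.068, 4.806, 3.416, 0.14 → Σ = 15.43
T = 15.43 / 6.018 = 2.563975… → 2.56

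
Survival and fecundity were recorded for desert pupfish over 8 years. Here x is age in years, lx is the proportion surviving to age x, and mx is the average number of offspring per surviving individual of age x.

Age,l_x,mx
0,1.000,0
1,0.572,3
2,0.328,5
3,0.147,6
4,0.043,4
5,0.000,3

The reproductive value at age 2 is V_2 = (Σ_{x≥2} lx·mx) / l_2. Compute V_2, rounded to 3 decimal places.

lx·mx for x ≥ 2: 1.64, 0.882, 0.172, 0 → sum = 2.694
V_2 = 2.694 / l_2 = 2.694 / 0.328 = 8.213415… → 8.213

8.213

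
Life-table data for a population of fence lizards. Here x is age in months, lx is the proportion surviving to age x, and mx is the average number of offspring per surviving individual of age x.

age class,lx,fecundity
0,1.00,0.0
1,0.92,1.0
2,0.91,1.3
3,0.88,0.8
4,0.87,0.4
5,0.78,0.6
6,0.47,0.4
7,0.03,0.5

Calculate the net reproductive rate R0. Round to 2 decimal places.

3.83

lx·mx by age: 0, 0.92, 1.183, 0.704, 0.348, 0.468, 0.188, 0.015
R0 = Σ lx·mx = 3.826 → 3.83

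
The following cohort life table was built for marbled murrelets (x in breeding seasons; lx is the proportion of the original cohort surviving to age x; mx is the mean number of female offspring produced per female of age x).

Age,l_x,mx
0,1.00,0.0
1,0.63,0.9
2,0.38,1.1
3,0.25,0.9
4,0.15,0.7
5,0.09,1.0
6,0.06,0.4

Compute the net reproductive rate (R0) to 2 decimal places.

lx·mx by age: 0, 0.567, 0.418, 0.225, 0.105, 0.09, 0.024
R0 = Σ lx·mx = 1.429 → 1.43

1.43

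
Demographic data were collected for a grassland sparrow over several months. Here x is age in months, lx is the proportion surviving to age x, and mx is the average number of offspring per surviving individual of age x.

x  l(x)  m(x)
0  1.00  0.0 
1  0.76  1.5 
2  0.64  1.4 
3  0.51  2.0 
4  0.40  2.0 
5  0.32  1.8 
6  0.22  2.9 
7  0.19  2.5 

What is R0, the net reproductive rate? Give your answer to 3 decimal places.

lx·mx by age: 0, 1.14, 0.896, 1.02, 0.8, 0.576, 0.638, 0.475
R0 = Σ lx·mx = 5.545 → 5.545

5.545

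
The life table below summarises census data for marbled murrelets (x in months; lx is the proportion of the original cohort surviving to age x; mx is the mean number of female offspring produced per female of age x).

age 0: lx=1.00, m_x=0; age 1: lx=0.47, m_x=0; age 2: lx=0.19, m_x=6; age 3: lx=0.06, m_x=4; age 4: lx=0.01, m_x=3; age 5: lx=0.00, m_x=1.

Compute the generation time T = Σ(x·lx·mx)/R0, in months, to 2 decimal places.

2.21

lx·mx: 0, 0, 1.14, 0.24, 0.03, 0 → R0 = 1.41
x·lx·mx: 0, 0, 2.28, 0.72, 0.12, 0 → Σ = 3.12
T = 3.12 / 1.41 = 2.212766… → 2.21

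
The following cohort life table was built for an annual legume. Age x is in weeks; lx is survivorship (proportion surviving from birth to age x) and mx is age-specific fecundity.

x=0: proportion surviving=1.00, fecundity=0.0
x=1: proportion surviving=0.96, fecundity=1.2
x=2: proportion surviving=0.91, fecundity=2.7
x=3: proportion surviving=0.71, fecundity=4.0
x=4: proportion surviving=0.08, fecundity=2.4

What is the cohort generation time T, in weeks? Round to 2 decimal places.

2.31

lx·mx: 0, 1.152, 2.457, 2.84, 0.192 → R0 = 6.641
x·lx·mx: 0, 1.152, 4.914, 8.52, 0.768 → Σ = 15.354
T = 15.354 / 6.641 = 2.312001… → 2.31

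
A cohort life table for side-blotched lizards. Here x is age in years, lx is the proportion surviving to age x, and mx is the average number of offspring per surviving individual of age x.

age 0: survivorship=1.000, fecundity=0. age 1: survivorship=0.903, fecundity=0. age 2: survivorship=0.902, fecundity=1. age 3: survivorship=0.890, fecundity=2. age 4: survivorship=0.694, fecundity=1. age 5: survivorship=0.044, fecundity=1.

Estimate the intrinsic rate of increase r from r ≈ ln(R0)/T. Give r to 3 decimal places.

0.415

R0 = Σ lx·mx = 0 + 0 + 0.902 + 1.78 + 0.694 + 0.044 = 3.42
Σ x·lx·mx = 10.14; T = 10.14/3.42 = 2.96491…
r ≈ ln(R0)/T = ln(3.42)/2.96491… = 0.41473… → 0.415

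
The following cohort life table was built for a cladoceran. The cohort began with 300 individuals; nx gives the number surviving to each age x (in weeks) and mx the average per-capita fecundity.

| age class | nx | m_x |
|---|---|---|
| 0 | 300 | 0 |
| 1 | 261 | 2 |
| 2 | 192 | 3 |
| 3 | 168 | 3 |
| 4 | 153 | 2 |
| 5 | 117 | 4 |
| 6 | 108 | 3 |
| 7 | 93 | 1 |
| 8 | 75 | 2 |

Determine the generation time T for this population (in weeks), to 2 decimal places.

3.58

lx = nx/n0 = nx/300: 1, 0.87, 0.64, 0.56, 0.51, 0.39, 0.36, 0.31, 0.25
lx·mx: 0, 1.74, 1.92, 1.68, 1.02, 1.56, 1.08, 0.31, 0.5 → R0 = 9.81
x·lx·mx: 0, 1.74, 3.84, 5.04, 4.08, 7.8, 6.48, 2.17, 4 → Σ = 35.15
T = 35.15 / 9.81 = 3.583078… → 3.58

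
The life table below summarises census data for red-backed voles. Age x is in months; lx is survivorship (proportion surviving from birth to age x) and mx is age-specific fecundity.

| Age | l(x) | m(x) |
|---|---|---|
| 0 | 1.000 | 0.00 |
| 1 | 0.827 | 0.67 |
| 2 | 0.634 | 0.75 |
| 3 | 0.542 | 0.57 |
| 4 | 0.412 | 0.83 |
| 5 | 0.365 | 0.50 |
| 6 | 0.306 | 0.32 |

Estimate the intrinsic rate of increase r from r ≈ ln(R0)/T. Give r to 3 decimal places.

0.249

R0 = Σ lx·mx = 0 + 0.55409 + 0.4755 + 0.30894 + 0.34196 + 0.1825 + 0.09792 = 1.96091
Σ x·lx·mx = 5.29977; T = 5.29977/1.96091 = 2.70271…
r ≈ ln(R0)/T = ln(1.96091)/2.70271… = 0.24916… → 0.249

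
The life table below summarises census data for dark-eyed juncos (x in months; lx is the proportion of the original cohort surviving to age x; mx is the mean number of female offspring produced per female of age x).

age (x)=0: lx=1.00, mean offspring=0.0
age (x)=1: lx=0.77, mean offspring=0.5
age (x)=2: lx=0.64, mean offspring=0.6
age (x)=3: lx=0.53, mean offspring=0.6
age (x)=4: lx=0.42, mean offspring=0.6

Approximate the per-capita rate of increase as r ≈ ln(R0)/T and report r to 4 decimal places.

R0 = Σ lx·mx = 0 + 0.385 + 0.384 + 0.318 + 0.252 = 1.339
Σ x·lx·mx = 3.115; T = 3.115/1.339 = 2.32636…
r ≈ ln(R0)/T = ln(1.339)/2.32636… = 0.125485… → 0.1255

0.1255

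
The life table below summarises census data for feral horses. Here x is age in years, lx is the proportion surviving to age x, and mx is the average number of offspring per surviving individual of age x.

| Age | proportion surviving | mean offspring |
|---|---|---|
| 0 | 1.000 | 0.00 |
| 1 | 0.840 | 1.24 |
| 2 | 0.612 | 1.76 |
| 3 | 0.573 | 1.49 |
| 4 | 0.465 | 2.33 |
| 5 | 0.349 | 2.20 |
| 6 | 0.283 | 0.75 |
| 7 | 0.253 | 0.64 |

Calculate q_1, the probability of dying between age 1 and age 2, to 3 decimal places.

q_1 = (l_1 − l_2) / l_1 = (0.84 − 0.612) / 0.84
     = 0.228 / 0.84 = 0.271429… → 0.271

0.271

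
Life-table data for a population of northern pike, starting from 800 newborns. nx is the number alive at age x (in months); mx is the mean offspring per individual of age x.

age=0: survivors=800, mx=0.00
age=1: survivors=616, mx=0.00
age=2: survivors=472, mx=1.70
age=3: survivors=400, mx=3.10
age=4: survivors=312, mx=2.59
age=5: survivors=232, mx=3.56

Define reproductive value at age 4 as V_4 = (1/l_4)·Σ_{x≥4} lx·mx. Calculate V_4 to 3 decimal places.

lx = nx/n0 = nx/800: 1, 0.77, 0.59, 0.5, 0.39, 0.29
lx·mx for x ≥ 4: 1.0101, 1.0324 → sum = 2.0425
V_4 = 2.0425 / l_4 = 2.0425 / 0.39 = 5.237179… → 5.237

5.237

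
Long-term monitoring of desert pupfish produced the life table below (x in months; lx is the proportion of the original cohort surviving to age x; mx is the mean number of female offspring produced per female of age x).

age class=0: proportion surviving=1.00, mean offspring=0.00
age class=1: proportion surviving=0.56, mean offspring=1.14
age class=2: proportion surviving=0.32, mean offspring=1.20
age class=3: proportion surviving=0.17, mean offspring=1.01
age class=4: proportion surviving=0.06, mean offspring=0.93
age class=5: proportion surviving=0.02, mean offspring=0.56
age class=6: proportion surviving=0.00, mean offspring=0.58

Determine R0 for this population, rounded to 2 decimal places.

1.26

lx·mx by age: 0, 0.6384, 0.384, 0.1717, 0.0558, 0.0112, 0
R0 = Σ lx·mx = 1.2611 → 1.26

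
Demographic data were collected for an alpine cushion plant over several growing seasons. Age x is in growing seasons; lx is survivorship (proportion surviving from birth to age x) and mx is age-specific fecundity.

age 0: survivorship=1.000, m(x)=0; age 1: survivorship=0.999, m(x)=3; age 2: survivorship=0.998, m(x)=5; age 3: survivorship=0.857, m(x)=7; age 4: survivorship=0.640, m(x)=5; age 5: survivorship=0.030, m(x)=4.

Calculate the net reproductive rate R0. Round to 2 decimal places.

17.31

lx·mx by age: 0, 2.997, 4.99, 5.999, 3.2, 0.12
R0 = Σ lx·mx = 17.306 → 17.31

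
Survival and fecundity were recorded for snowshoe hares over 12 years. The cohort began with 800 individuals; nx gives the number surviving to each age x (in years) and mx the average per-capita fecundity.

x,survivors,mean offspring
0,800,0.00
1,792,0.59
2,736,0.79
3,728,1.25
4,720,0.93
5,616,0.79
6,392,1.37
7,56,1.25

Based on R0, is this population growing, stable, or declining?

lx = nx/n0 = nx/800: 1, 0.99, 0.92, 0.91, 0.9, 0.77, 0.49, 0.07
R0 = Σ lx·mx = 0 + 0.5841 + 0.7268 + 1.1375 + 0.837 + 0.6083 + 0.6713 + 0.0875 = 4.6525
R0 > 1, so the population is growing.

growing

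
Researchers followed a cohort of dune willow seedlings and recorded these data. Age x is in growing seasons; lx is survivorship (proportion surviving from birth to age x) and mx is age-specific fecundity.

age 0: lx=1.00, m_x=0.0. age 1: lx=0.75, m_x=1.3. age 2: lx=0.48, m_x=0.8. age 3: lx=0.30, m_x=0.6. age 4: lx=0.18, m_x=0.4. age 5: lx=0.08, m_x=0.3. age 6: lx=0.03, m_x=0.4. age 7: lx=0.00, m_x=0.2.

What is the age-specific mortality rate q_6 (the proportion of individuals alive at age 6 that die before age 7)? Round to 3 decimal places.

q_6 = (l_6 − l_7) / l_6 = (0.03 − 0) / 0.03
     = 0.03 / 0.03 = 1 → 1.000

1.000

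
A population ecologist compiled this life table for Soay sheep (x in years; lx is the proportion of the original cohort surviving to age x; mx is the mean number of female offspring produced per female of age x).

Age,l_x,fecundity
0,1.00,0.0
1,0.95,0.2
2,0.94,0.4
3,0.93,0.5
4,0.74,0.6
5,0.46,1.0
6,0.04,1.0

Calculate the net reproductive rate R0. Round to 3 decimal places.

lx·mx by age: 0, 0.19, 0.376, 0.465, 0.444, 0.46, 0.04
R0 = Σ lx·mx = 1.975 → 1.975

1.975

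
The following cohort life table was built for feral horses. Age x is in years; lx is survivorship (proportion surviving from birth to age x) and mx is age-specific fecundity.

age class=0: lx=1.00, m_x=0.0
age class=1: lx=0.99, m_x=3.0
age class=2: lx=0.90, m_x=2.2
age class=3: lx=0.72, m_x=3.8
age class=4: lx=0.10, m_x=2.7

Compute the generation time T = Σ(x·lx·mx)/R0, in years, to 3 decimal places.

2.038

lx·mx: 0, 2.97, 1.98, 2.736, 0.27 → R0 = 7.956
x·lx·mx: 0, 2.97, 3.96, 8.208, 1.08 → Σ = 16.218
T = 16.218 / 7.956 = 2.038462… → 2.038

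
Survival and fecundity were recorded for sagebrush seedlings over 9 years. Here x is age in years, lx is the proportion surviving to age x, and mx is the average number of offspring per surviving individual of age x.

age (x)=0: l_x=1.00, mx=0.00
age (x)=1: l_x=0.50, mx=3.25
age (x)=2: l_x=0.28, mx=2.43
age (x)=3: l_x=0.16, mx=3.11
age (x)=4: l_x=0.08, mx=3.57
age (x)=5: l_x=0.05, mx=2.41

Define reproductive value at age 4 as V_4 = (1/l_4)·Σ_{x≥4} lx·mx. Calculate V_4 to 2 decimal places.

5.08

lx·mx for x ≥ 4: 0.2856, 0.1205 → sum = 0.4061
V_4 = 0.4061 / l_4 = 0.4061 / 0.08 = 5.07625 → 5.08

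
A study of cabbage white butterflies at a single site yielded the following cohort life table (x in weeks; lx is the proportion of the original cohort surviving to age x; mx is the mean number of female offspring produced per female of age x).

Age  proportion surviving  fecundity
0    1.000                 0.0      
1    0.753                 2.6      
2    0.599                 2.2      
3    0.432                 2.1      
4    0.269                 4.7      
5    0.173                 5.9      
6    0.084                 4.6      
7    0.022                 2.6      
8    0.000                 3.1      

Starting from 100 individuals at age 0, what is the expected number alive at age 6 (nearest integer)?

Expected survivors = N0 · l_6 = 100 × 0.084 = 8.4 → 8

8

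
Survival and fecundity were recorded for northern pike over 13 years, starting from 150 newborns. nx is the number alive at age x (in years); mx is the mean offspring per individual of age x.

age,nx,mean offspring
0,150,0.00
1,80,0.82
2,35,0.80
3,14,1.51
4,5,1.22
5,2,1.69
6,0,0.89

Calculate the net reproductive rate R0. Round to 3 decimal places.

lx = nx/n0 = nx/150: 1, 0.53333…, 0.23333…, 0.09333…, 0.03333…, 0.01333…, 0
lx·mx by age: 0, 0.437333…, 0.186667…, 0.140933…, 0.040667…, 0.022533…, 0
R0 = Σ lx·mx = 0.828133… → 0.828

0.828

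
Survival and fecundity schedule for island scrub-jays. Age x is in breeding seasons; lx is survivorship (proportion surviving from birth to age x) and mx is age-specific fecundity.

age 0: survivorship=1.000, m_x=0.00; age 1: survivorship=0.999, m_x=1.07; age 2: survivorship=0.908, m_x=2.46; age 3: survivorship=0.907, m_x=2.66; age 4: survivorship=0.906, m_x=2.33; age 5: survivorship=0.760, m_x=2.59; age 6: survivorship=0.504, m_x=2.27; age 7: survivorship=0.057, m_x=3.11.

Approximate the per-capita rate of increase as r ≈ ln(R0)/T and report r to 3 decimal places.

R0 = Σ lx·mx = 0 + 1.06893 + 2.23368 + 2.41262 + 2.11098 + 1.9684 + 1.14408 + 0.17727 = 11.11596
Σ x·lx·mx = 39.16544; T = 39.16544/11.11596 = 3.52335…
r ≈ ln(R0)/T = ln(11.11596)/3.52335… = 0.68355… → 0.684

0.684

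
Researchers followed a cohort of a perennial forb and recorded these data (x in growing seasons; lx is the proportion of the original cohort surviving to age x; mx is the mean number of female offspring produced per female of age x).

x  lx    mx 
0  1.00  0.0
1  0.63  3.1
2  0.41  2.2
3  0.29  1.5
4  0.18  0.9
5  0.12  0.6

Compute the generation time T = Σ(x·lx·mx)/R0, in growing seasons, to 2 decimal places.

1.72

lx·mx: 0, 1.953, 0.902, 0.435, 0.162, 0.072 → R0 = 3.524
x·lx·mx: 0, 1.953, 1.804, 1.305, 0.648, 0.36 → Σ = 6.07
T = 6.07 / 3.524 = 1.722474… → 1.72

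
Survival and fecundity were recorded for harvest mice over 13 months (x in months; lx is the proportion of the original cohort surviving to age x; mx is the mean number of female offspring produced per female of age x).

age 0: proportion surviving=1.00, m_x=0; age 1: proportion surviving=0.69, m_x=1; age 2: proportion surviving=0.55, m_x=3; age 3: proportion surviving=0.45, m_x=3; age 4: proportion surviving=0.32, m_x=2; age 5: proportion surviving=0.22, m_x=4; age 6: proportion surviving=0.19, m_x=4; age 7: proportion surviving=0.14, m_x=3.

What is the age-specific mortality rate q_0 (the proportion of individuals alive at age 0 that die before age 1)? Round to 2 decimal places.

0.31

q_0 = (l_0 − l_1) / l_0 = (1 − 0.69) / 1
     = 0.31 / 1 = 0.31 → 0.31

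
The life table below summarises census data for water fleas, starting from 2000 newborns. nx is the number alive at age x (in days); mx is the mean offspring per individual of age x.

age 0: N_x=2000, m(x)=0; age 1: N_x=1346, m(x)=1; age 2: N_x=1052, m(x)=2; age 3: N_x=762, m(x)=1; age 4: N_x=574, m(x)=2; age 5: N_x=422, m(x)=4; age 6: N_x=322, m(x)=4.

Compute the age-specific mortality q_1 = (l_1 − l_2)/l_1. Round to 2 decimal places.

lx = nx/n0 = nx/2000: 1, 0.673, 0.526, 0.381, 0.287, 0.211, 0.161
q_1 = (l_1 − l_2) / l_1 = (0.673 − 0.526) / 0.673
     = 0.147 / 0.673 = 0.218425… → 0.22

0.22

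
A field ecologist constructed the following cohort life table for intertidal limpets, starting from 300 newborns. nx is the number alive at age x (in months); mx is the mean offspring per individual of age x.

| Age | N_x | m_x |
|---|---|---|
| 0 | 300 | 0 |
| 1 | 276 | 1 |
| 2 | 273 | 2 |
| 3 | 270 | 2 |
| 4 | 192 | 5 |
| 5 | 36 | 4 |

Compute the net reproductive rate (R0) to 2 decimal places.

8.22

lx = nx/n0 = nx/300: 1, 0.92, 0.91, 0.9, 0.64, 0.12
lx·mx by age: 0, 0.92, 1.82, 1.8, 3.2, 0.48
R0 = Σ lx·mx = 8.22 → 8.22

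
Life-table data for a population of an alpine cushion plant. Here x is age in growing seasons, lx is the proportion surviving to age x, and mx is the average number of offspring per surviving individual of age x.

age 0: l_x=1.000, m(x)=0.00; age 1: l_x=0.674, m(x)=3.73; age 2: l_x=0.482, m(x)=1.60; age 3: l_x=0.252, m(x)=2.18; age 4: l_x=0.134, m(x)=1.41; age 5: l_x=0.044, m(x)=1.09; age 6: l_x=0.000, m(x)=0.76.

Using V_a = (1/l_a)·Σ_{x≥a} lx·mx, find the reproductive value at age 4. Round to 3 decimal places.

lx·mx for x ≥ 4: 0.18894, 0.04796, 0 → sum = 0.2369
V_4 = 0.2369 / l_4 = 0.2369 / 0.134 = 1.76791… → 1.768

1.768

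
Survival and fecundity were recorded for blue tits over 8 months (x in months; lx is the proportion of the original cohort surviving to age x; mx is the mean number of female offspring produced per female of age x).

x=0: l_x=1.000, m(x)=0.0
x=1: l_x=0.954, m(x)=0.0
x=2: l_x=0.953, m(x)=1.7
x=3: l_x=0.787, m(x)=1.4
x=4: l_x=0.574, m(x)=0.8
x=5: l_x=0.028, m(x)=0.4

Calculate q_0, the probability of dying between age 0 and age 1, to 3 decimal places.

0.046

q_0 = (l_0 − l_1) / l_0 = (1 − 0.954) / 1
     = 0.046 / 1 = 0.046 → 0.046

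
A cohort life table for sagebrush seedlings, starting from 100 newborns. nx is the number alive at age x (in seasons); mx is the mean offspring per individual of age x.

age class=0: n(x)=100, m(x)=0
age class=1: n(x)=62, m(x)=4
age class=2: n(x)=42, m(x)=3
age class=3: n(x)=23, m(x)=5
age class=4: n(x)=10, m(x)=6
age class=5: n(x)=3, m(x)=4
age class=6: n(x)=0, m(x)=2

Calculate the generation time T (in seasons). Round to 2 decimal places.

lx = nx/n0 = nx/100: 1, 0.62, 0.42, 0.23, 0.1, 0.03, 0
lx·mx: 0, 2.48, 1.26, 1.15, 0.6, 0.12, 0 → R0 = 5.61
x·lx·mx: 0, 2.48, 2.52, 3.45, 2.4, 0.6, 0 → Σ = 11.45
T = 11.45 / 5.61 = 2.040998… → 2.04

2.04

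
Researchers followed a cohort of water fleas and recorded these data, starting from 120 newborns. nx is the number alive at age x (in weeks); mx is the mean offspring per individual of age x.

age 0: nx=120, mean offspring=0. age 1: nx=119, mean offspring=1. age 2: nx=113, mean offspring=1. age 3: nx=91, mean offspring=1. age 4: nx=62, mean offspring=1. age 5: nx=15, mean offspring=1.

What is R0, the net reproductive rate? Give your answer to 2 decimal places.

lx = nx/n0 = nx/120: 1, 0.99167…, 0.94167…, 0.75833…, 0.51667…, 0.125
lx·mx by age: 0, 0.991667…, 0.941667…, 0.758333…, 0.516667…, 0.125
R0 = Σ lx·mx = 3.333333… → 3.33

3.33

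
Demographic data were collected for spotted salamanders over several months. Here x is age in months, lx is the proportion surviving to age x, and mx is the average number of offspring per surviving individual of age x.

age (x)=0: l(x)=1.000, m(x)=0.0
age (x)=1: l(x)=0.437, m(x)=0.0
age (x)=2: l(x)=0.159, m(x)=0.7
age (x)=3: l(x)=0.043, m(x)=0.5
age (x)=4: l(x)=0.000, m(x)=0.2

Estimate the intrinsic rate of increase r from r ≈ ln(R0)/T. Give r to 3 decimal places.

R0 = Σ lx·mx = 0 + 0 + 0.1113 + 0.0215 + 0 = 0.1328
Σ x·lx·mx = 0.2871; T = 0.2871/0.1328 = 2.1619…
r ≈ ln(R0)/T = ln(0.1328)/2.1619… = -0.93386… → -0.934

-0.934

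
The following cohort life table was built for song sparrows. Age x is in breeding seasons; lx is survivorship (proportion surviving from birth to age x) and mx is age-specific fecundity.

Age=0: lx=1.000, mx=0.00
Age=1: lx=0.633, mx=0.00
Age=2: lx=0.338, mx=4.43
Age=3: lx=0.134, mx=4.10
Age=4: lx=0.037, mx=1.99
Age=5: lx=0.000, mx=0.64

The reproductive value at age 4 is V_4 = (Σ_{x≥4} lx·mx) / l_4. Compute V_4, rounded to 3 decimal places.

lx·mx for x ≥ 4: 0.07363, 0 → sum = 0.07363
V_4 = 0.07363 / l_4 = 0.07363 / 0.037 = 1.99 → 1.990

1.990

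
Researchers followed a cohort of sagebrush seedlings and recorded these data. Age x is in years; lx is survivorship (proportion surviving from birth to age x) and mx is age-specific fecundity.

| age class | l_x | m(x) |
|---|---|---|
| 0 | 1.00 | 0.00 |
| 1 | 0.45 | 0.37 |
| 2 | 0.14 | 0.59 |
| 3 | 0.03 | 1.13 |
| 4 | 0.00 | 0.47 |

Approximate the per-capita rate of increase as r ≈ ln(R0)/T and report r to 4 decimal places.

R0 = Σ lx·mx = 0 + 0.1665 + 0.0826 + 0.0339 + 0 = 0.283
Σ x·lx·mx = 0.4334; T = 0.4334/0.283 = 1.53145…
r ≈ ln(R0)/T = ln(0.283)/1.53145… = -0.824258… → -0.8243

-0.8243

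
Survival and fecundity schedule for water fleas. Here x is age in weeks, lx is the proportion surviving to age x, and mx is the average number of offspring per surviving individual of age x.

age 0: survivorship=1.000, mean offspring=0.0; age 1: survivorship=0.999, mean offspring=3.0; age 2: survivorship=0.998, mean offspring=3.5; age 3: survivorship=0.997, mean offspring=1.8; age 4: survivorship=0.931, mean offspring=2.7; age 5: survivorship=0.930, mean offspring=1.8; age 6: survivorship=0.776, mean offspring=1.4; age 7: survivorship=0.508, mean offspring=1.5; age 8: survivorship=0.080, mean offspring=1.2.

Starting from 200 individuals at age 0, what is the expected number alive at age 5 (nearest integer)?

186

Expected survivors = N0 · l_5 = 200 × 0.930 = 186 → 186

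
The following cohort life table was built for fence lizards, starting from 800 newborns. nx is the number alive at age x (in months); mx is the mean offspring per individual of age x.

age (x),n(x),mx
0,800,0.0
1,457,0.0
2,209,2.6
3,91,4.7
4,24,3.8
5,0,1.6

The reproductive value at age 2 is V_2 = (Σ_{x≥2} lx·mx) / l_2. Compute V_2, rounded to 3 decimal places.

5.083

lx = nx/n0 = nx/800: 1, 0.57125, 0.26125, 0.11375, 0.03, 0
lx·mx for x ≥ 2: 0.67925, 0.534625, 0.114, 0 → sum = 1.327875
V_2 = 1.327875 / l_2 = 1.327875 / 0.26125 = 5.082775… → 5.083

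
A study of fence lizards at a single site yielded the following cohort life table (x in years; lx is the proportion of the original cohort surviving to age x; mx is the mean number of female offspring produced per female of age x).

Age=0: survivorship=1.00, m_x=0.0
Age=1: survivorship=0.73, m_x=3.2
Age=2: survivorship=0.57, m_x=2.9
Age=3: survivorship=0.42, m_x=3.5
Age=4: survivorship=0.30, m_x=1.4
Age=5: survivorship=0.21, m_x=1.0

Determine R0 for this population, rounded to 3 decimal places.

lx·mx by age: 0, 2.336, 1.653, 1.47, 0.42, 0.21
R0 = Σ lx·mx = 6.089 → 6.089

6.089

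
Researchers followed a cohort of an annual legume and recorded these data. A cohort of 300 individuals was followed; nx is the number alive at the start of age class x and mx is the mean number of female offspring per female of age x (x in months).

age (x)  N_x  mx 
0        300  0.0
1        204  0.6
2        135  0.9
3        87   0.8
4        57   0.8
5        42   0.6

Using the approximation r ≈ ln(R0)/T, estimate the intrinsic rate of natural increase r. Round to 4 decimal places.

0.1078

lx = nx/n0 = nx/300: 1, 0.68, 0.45, 0.29, 0.19, 0.14
R0 = Σ lx·mx = 0 + 0.408 + 0.405 + 0.232 + 0.152 + 0.084 = 1.281
Σ x·lx·mx = 2.942; T = 2.942/1.281 = 2.29664…
r ≈ ln(R0)/T = ln(1.281)/2.29664… = 0.107827… → 0.1078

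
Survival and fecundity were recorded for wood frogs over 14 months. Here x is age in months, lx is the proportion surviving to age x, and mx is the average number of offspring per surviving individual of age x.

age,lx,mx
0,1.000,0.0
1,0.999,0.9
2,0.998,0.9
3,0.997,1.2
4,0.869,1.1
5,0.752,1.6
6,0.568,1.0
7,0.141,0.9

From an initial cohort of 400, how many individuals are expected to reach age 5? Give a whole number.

Expected survivors = N0 · l_5 = 400 × 0.752 = 300.8 → 301

301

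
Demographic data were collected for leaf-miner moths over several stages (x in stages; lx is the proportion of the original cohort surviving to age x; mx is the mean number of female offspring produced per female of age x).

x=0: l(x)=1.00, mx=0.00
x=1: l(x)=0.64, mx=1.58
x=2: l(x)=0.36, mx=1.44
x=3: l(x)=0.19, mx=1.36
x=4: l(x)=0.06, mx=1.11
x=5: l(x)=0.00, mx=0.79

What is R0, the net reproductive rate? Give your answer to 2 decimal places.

lx·mx by age: 0, 1.0112, 0.5184, 0.2584, 0.0666, 0
R0 = Σ lx·mx = 1.8546 → 1.85

1.85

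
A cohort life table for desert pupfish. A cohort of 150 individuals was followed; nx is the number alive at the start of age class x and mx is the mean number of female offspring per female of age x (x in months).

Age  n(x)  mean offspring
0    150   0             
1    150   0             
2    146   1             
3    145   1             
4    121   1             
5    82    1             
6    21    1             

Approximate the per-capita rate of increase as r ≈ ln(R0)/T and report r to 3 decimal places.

lx = nx/n0 = nx/150: 1, 1, 0.97333…, 0.96667…, 0.80667…, 0.54667…, 0.14
R0 = Σ lx·mx = 0 + 0 + 0.97333… + 0.96667… + 0.80667… + 0.54667… + 0.14 = 3.433333…
Σ x·lx·mx = 11.646667…; T = 11.646667…/3.433333… = 3.39223…
r ≈ ln(R0)/T = ln(3.433333…)/3.39223… = 0.36363… → 0.364

0.364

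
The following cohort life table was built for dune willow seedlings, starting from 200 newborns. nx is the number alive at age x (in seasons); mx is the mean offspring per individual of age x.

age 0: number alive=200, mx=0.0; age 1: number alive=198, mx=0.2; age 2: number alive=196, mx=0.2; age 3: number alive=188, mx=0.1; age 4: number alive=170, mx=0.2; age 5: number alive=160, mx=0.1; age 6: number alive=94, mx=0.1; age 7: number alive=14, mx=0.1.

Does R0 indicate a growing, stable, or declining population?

declining

lx = nx/n0 = nx/200: 1, 0.99, 0.98, 0.94, 0.85, 0.8, 0.47, 0.07
R0 = Σ lx·mx = 0 + 0.198 + 0.196 + 0.094 + 0.17 + 0.08 + 0.047 + 0.007 = 0.792
R0 < 1, so the population is declining.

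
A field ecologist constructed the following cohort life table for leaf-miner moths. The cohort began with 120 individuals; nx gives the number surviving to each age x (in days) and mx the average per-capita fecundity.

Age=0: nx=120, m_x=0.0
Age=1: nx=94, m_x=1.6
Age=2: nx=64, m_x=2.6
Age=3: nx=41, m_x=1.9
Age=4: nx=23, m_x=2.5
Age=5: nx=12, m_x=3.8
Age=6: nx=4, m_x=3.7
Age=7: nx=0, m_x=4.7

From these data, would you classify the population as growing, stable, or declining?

lx = nx/n0 = nx/120: 1, 0.78333…, 0.53333…, 0.34167…, 0.19167…, 0.1, 0.03333…, 0
R0 = Σ lx·mx = 0 + 1.253333… + 1.386667… + 0.649167… + 0.479167… + 0.38 + 0.123333… + 0 = 4.271667…
R0 > 1, so the population is growing.

growing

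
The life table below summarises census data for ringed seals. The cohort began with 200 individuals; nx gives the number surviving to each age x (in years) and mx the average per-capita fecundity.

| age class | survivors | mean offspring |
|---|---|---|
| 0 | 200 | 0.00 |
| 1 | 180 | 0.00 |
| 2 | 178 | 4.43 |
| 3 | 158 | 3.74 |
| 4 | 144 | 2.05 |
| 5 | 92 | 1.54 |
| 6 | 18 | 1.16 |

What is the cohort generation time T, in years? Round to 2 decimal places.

2.92

lx = nx/n0 = nx/200: 1, 0.9, 0.89, 0.79, 0.72, 0.46, 0.09
lx·mx: 0, 0, 3.9427, 2.9546, 1.476, 0.7084, 0.1044 → R0 = 9.1861
x·lx·mx: 0, 0, 7.8854, 8.8638, 5.904, 3.542, 0.6264 → Σ = 26.8216
T = 26.8216 / 9.1861 = 2.919803… → 2.92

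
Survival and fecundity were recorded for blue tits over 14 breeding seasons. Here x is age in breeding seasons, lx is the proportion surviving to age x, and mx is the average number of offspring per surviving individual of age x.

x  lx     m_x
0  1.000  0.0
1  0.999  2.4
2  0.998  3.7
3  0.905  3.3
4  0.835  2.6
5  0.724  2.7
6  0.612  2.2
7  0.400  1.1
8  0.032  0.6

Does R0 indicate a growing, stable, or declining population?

R0 = Σ lx·mx = 0 + 2.3976 + 3.6926 + 2.9865 + 2.171 + 1.9548 + 1.3464 + 0.44 + 0.0192 = 15.0081
R0 > 1, so the population is growing.

growing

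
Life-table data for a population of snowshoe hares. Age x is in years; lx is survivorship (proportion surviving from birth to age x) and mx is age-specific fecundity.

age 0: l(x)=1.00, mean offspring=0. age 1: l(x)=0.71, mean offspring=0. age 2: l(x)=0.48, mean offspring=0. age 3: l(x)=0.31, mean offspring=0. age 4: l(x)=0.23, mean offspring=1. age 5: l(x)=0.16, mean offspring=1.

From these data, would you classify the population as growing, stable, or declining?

R0 = Σ lx·mx = 0 + 0 + 0 + 0 + 0.23 + 0.16 = 0.39
R0 < 1, so the population is declining.

declining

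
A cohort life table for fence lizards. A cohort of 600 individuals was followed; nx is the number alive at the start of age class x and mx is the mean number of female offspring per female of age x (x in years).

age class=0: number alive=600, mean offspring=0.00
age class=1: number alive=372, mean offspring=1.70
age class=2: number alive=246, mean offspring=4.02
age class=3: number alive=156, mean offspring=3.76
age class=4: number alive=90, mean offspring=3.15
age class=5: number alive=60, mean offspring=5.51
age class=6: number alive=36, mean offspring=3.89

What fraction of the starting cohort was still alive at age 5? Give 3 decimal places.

0.100

l_5 = n_5/n_0 = 60/600 = 0.1 → 0.100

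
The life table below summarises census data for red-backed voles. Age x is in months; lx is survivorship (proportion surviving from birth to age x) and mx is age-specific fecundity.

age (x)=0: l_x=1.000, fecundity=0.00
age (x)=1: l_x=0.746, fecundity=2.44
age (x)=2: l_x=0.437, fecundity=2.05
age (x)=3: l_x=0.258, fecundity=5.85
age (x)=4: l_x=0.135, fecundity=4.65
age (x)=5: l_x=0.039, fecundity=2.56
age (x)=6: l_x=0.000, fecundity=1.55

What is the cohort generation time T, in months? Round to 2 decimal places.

lx·mx: 0, 1.82024, 0.89585, 1.5093, 0.62775, 0.09984, 0 → R0 = 4.95298
x·lx·mx: 0, 1.82024, 1.7917, 4.5279, 2.511, 0.4992, 0 → Σ = 11.15004
T = 11.15004 / 4.95298 = 2.251178… → 2.25

2.25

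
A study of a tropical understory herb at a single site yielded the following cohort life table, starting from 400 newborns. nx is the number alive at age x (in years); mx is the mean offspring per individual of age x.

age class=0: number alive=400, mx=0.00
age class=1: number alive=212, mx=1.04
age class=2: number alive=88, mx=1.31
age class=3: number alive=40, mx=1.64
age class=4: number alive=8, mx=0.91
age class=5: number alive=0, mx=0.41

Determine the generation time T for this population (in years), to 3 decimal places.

1.657

lx = nx/n0 = nx/400: 1, 0.53, 0.22, 0.1, 0.02, 0
lx·mx: 0, 0.5512, 0.2882, 0.164, 0.0182, 0 → R0 = 1.0216
x·lx·mx: 0, 0.5512, 0.5764, 0.492, 0.0728, 0 → Σ = 1.6924
T = 1.6924 / 1.0216 = 1.656617… → 1.657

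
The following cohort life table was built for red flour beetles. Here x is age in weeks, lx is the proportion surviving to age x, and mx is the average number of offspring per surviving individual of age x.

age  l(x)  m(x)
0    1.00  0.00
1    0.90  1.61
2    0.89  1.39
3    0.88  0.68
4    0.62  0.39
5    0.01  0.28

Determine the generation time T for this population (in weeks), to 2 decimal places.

1.90

lx·mx: 0, 1.449, 1.2371, 0.5984, 0.2418, 0.0028 → R0 = 3.5291
x·lx·mx: 0, 1.449, 2.4742, 1.7952, 0.9672, 0.014 → Σ = 6.6996
T = 6.6996 / 3.5291 = 1.898388… → 1.90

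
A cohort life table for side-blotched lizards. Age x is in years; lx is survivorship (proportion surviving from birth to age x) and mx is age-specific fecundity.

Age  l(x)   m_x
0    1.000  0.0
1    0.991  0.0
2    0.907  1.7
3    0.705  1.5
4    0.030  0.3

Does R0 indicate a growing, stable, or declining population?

R0 = Σ lx·mx = 0 + 0 + 1.5419 + 1.0575 + 0.009 = 2.6084
R0 > 1, so the population is growing.

growing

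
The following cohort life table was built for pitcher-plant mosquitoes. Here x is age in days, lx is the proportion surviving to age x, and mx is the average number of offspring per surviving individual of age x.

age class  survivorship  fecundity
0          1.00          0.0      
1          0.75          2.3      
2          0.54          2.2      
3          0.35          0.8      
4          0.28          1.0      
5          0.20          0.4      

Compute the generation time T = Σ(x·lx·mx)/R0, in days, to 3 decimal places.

lx·mx: 0, 1.725, 1.188, 0.28, 0.28, 0.08 → R0 = 3.553
x·lx·mx: 0, 1.725, 2.376, 0.84, 1.12, 0.4 → Σ = 6.461
T = 6.461 / 3.553 = 1.818463… → 1.818

1.818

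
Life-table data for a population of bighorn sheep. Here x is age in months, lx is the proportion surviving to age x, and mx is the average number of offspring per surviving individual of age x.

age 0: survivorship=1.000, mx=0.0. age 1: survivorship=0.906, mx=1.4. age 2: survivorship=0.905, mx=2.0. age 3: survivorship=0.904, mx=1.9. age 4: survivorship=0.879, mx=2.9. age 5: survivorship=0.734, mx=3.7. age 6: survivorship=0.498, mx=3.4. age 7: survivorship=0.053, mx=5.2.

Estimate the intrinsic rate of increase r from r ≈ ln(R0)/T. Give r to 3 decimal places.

0.652

R0 = Σ lx·mx = 0 + 1.2684 + 1.81 + 1.7176 + 2.5491 + 2.7158 + 1.6932 + 0.2756 = 12.0297
Σ x·lx·mx = 45.905; T = 45.905/12.0297 = 3.81597…
r ≈ ln(R0)/T = ln(12.0297)/3.81597… = 0.65183… → 0.652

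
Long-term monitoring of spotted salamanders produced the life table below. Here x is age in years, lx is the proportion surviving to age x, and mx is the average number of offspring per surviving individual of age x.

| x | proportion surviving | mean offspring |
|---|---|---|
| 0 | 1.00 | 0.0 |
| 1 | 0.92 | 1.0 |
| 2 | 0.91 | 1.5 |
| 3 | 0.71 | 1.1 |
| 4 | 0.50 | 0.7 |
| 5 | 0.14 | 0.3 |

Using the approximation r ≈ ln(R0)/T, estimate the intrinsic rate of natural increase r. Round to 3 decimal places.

0.564

R0 = Σ lx·mx = 0 + 0.92 + 1.365 + 0.781 + 0.35 + 0.042 = 3.458
Σ x·lx·mx = 7.603; T = 7.603/3.458 = 2.19867…
r ≈ ln(R0)/T = ln(3.458)/2.19867… = 0.56429… → 0.564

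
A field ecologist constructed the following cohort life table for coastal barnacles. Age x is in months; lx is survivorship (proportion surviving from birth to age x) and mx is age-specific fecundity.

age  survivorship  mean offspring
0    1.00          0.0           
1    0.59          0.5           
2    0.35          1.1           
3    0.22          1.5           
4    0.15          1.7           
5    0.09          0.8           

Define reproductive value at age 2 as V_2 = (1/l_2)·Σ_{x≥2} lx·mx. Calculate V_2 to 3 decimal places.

2.977

lx·mx for x ≥ 2: 0.385, 0.33, 0.255, 0.072 → sum = 1.042
V_2 = 1.042 / l_2 = 1.042 / 0.35 = 2.977143… → 2.977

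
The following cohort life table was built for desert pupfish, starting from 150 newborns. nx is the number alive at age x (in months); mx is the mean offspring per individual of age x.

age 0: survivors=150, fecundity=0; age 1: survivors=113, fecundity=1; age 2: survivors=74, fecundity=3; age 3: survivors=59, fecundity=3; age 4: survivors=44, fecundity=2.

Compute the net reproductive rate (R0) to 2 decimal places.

lx = nx/n0 = nx/150: 1, 0.75333…, 0.49333…, 0.39333…, 0.29333…
lx·mx by age: 0, 0.753333…, 1.48…, 1.18…, 0.586667…
R0 = Σ lx·mx = 4… → 4.00

4.00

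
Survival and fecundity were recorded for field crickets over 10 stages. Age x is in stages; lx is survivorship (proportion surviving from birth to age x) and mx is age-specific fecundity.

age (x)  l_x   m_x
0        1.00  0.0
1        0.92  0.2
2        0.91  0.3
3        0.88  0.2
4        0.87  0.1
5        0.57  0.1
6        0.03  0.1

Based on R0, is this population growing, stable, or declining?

declining

R0 = Σ lx·mx = 0 + 0.184 + 0.273 + 0.176 + 0.087 + 0.057 + 0.003 = 0.78
R0 < 1, so the population is declining.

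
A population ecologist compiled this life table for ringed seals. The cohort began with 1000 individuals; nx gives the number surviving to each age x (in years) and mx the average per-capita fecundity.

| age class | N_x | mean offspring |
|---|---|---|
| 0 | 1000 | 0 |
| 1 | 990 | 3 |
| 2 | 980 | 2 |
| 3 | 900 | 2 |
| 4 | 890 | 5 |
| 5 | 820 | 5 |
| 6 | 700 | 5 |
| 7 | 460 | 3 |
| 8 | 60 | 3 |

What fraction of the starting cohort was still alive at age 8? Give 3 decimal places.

l_8 = n_8/n_0 = 60/1000 = 0.06 → 0.060

0.060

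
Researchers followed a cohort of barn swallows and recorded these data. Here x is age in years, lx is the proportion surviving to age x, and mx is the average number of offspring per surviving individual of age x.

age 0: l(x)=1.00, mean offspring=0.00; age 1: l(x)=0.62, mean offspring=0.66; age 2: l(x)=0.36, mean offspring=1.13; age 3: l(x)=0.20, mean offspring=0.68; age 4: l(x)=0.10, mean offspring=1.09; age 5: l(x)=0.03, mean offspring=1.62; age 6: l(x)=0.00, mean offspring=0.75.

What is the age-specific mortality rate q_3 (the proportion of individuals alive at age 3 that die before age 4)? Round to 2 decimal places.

q_3 = (l_3 − l_4) / l_3 = (0.2 − 0.1) / 0.2
     = 0.1 / 0.2 = 0.5 → 0.50

0.50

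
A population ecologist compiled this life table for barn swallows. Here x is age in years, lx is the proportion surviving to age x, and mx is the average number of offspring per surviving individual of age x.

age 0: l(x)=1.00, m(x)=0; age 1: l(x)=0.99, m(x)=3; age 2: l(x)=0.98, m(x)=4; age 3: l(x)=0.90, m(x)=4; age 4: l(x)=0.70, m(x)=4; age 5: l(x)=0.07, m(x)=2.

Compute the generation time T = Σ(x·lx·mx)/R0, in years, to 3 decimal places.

lx·mx: 0, 2.97, 3.92, 3.6, 2.8, 0.14 → R0 = 13.43
x·lx·mx: 0, 2.97, 7.84, 10.8, 11.2, 0.7 → Σ = 33.51
T = 33.51 / 13.43 = 2.49516… → 2.495

2.495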